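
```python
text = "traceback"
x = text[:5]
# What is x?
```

text has length 9. The slice text[:5] selects indices [0, 1, 2, 3, 4] (0->'t', 1->'r', 2->'a', 3->'c', 4->'e'), giving 'trace'.

'trace'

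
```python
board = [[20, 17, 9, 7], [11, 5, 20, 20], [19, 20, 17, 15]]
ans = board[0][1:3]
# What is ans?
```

board[0] = [20, 17, 9, 7]. board[0] has length 4. The slice board[0][1:3] selects indices [1, 2] (1->17, 2->9), giving [17, 9].

[17, 9]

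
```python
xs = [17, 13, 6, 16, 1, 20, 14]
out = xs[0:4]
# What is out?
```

xs has length 7. The slice xs[0:4] selects indices [0, 1, 2, 3] (0->17, 1->13, 2->6, 3->16), giving [17, 13, 6, 16].

[17, 13, 6, 16]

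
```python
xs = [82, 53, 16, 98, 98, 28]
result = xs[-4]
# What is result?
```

xs has length 6. Negative index -4 maps to positive index 6 + (-4) = 2. xs[2] = 16.

16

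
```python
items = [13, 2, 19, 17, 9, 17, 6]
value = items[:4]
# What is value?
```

items has length 7. The slice items[:4] selects indices [0, 1, 2, 3] (0->13, 1->2, 2->19, 3->17), giving [13, 2, 19, 17].

[13, 2, 19, 17]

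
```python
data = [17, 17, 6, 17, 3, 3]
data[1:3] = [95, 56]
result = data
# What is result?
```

data starts as [17, 17, 6, 17, 3, 3] (length 6). The slice data[1:3] covers indices [1, 2] with values [17, 6]. Replacing that slice with [95, 56] (same length) produces [17, 95, 56, 17, 3, 3].

[17, 95, 56, 17, 3, 3]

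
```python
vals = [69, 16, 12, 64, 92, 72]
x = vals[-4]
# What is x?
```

vals has length 6. Negative index -4 maps to positive index 6 + (-4) = 2. vals[2] = 12.

12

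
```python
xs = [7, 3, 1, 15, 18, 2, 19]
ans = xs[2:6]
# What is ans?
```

xs has length 7. The slice xs[2:6] selects indices [2, 3, 4, 5] (2->1, 3->15, 4->18, 5->2), giving [1, 15, 18, 2].

[1, 15, 18, 2]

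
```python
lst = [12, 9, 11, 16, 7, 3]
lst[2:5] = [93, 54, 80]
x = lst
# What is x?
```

lst starts as [12, 9, 11, 16, 7, 3] (length 6). The slice lst[2:5] covers indices [2, 3, 4] with values [11, 16, 7]. Replacing that slice with [93, 54, 80] (same length) produces [12, 9, 93, 54, 80, 3].

[12, 9, 93, 54, 80, 3]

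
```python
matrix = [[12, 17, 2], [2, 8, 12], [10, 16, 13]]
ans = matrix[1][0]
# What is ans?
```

matrix[1] = [2, 8, 12]. Taking column 0 of that row yields 2.

2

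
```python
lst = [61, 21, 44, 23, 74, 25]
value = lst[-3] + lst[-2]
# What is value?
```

lst has length 6. Negative index -3 maps to positive index 6 + (-3) = 3. lst[3] = 23.
lst has length 6. Negative index -2 maps to positive index 6 + (-2) = 4. lst[4] = 74.
Sum: 23 + 74 = 97.

97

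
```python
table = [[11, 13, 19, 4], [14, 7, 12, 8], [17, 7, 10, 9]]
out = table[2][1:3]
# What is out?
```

table[2] = [17, 7, 10, 9]. table[2] has length 4. The slice table[2][1:3] selects indices [1, 2] (1->7, 2->10), giving [7, 10].

[7, 10]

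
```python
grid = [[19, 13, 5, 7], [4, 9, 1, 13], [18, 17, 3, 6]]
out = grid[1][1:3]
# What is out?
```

grid[1] = [4, 9, 1, 13]. grid[1] has length 4. The slice grid[1][1:3] selects indices [1, 2] (1->9, 2->1), giving [9, 1].

[9, 1]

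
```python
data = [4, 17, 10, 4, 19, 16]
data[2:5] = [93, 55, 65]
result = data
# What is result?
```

data starts as [4, 17, 10, 4, 19, 16] (length 6). The slice data[2:5] covers indices [2, 3, 4] with values [10, 4, 19]. Replacing that slice with [93, 55, 65] (same length) produces [4, 17, 93, 55, 65, 16].

[4, 17, 93, 55, 65, 16]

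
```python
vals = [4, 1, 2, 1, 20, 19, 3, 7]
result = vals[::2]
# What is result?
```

vals has length 8. The slice vals[::2] selects indices [0, 2, 4, 6] (0->4, 2->2, 4->20, 6->3), giving [4, 2, 20, 3].

[4, 2, 20, 3]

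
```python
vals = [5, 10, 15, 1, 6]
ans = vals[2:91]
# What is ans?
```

vals has length 5. The slice vals[2:91] selects indices [2, 3, 4] (2->15, 3->1, 4->6), giving [15, 1, 6].

[15, 1, 6]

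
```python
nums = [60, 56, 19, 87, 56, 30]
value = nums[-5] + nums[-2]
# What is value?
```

nums has length 6. Negative index -5 maps to positive index 6 + (-5) = 1. nums[1] = 56.
nums has length 6. Negative index -2 maps to positive index 6 + (-2) = 4. nums[4] = 56.
Sum: 56 + 56 = 112.

112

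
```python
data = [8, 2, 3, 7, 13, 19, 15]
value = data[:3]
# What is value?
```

data has length 7. The slice data[:3] selects indices [0, 1, 2] (0->8, 1->2, 2->3), giving [8, 2, 3].

[8, 2, 3]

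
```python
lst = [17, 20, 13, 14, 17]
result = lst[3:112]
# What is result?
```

lst has length 5. The slice lst[3:112] selects indices [3, 4] (3->14, 4->17), giving [14, 17].

[14, 17]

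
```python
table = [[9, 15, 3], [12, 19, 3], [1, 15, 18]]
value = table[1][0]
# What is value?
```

table[1] = [12, 19, 3]. Taking column 0 of that row yields 12.

12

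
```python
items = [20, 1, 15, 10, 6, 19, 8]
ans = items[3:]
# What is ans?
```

items has length 7. The slice items[3:] selects indices [3, 4, 5, 6] (3->10, 4->6, 5->19, 6->8), giving [10, 6, 19, 8].

[10, 6, 19, 8]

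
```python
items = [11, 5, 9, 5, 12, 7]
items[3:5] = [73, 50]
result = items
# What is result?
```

items starts as [11, 5, 9, 5, 12, 7] (length 6). The slice items[3:5] covers indices [3, 4] with values [5, 12]. Replacing that slice with [73, 50] (same length) produces [11, 5, 9, 73, 50, 7].

[11, 5, 9, 73, 50, 7]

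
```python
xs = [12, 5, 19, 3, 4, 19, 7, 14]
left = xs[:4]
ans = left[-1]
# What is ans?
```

xs has length 8. The slice xs[:4] selects indices [0, 1, 2, 3] (0->12, 1->5, 2->19, 3->3), giving [12, 5, 19, 3]. So left = [12, 5, 19, 3]. Then left[-1] = 3.

3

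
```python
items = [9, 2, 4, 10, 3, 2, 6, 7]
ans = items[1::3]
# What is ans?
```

items has length 8. The slice items[1::3] selects indices [1, 4, 7] (1->2, 4->3, 7->7), giving [2, 3, 7].

[2, 3, 7]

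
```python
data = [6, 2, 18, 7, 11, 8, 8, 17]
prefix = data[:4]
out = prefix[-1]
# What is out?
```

data has length 8. The slice data[:4] selects indices [0, 1, 2, 3] (0->6, 1->2, 2->18, 3->7), giving [6, 2, 18, 7]. So prefix = [6, 2, 18, 7]. Then prefix[-1] = 7.

7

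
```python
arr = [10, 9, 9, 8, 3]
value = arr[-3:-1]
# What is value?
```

arr has length 5. The slice arr[-3:-1] selects indices [2, 3] (2->9, 3->8), giving [9, 8].

[9, 8]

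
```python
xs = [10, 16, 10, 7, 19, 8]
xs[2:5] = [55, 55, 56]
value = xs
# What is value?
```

xs starts as [10, 16, 10, 7, 19, 8] (length 6). The slice xs[2:5] covers indices [2, 3, 4] with values [10, 7, 19]. Replacing that slice with [55, 55, 56] (same length) produces [10, 16, 55, 55, 56, 8].

[10, 16, 55, 55, 56, 8]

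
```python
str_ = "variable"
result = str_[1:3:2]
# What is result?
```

str_ has length 8. The slice str_[1:3:2] selects indices [1] (1->'a'), giving 'a'.

'a'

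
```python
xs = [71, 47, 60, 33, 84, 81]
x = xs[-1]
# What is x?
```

xs has length 6. Negative index -1 maps to positive index 6 + (-1) = 5. xs[5] = 81.

81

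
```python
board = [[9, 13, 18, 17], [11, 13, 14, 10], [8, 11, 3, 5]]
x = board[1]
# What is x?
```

board has 3 rows. Row 1 is [11, 13, 14, 10].

[11, 13, 14, 10]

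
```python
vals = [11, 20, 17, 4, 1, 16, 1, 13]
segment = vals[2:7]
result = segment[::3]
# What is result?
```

vals has length 8. The slice vals[2:7] selects indices [2, 3, 4, 5, 6] (2->17, 3->4, 4->1, 5->16, 6->1), giving [17, 4, 1, 16, 1]. So segment = [17, 4, 1, 16, 1]. segment has length 5. The slice segment[::3] selects indices [0, 3] (0->17, 3->16), giving [17, 16].

[17, 16]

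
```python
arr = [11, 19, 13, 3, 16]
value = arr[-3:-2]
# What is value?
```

arr has length 5. The slice arr[-3:-2] selects indices [2] (2->13), giving [13].

[13]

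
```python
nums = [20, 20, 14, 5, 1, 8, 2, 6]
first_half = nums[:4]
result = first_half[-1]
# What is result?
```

nums has length 8. The slice nums[:4] selects indices [0, 1, 2, 3] (0->20, 1->20, 2->14, 3->5), giving [20, 20, 14, 5]. So first_half = [20, 20, 14, 5]. Then first_half[-1] = 5.

5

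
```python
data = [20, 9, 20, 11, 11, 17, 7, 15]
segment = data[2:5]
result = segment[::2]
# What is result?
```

data has length 8. The slice data[2:5] selects indices [2, 3, 4] (2->20, 3->11, 4->11), giving [20, 11, 11]. So segment = [20, 11, 11]. segment has length 3. The slice segment[::2] selects indices [0, 2] (0->20, 2->11), giving [20, 11].

[20, 11]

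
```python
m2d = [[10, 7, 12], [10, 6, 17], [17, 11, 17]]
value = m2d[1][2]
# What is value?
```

m2d[1] = [10, 6, 17]. Taking column 2 of that row yields 17.

17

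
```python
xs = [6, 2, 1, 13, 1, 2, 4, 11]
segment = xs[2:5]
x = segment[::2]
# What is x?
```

xs has length 8. The slice xs[2:5] selects indices [2, 3, 4] (2->1, 3->13, 4->1), giving [1, 13, 1]. So segment = [1, 13, 1]. segment has length 3. The slice segment[::2] selects indices [0, 2] (0->1, 2->1), giving [1, 1].

[1, 1]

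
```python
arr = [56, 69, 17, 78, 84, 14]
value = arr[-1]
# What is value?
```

arr has length 6. Negative index -1 maps to positive index 6 + (-1) = 5. arr[5] = 14.

14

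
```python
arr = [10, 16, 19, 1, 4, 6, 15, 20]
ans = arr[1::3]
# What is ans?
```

arr has length 8. The slice arr[1::3] selects indices [1, 4, 7] (1->16, 4->4, 7->20), giving [16, 4, 20].

[16, 4, 20]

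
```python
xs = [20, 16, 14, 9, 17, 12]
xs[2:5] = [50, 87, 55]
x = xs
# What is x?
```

xs starts as [20, 16, 14, 9, 17, 12] (length 6). The slice xs[2:5] covers indices [2, 3, 4] with values [14, 9, 17]. Replacing that slice with [50, 87, 55] (same length) produces [20, 16, 50, 87, 55, 12].

[20, 16, 50, 87, 55, 12]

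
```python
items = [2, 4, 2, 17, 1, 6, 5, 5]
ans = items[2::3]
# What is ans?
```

items has length 8. The slice items[2::3] selects indices [2, 5] (2->2, 5->6), giving [2, 6].

[2, 6]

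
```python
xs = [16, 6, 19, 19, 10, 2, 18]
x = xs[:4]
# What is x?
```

xs has length 7. The slice xs[:4] selects indices [0, 1, 2, 3] (0->16, 1->6, 2->19, 3->19), giving [16, 6, 19, 19].

[16, 6, 19, 19]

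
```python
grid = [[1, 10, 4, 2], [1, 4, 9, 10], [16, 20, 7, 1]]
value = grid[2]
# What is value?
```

grid has 3 rows. Row 2 is [16, 20, 7, 1].

[16, 20, 7, 1]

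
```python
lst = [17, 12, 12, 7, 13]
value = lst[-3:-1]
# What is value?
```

lst has length 5. The slice lst[-3:-1] selects indices [2, 3] (2->12, 3->7), giving [12, 7].

[12, 7]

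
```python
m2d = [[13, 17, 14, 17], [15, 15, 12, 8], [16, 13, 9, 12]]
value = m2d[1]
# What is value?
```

m2d has 3 rows. Row 1 is [15, 15, 12, 8].

[15, 15, 12, 8]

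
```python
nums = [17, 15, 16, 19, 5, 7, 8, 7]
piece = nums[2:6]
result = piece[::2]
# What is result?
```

nums has length 8. The slice nums[2:6] selects indices [2, 3, 4, 5] (2->16, 3->19, 4->5, 5->7), giving [16, 19, 5, 7]. So piece = [16, 19, 5, 7]. piece has length 4. The slice piece[::2] selects indices [0, 2] (0->16, 2->5), giving [16, 5].

[16, 5]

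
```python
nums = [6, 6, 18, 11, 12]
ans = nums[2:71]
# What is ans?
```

nums has length 5. The slice nums[2:71] selects indices [2, 3, 4] (2->18, 3->11, 4->12), giving [18, 11, 12].

[18, 11, 12]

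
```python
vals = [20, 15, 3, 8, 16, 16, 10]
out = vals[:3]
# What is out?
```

vals has length 7. The slice vals[:3] selects indices [0, 1, 2] (0->20, 1->15, 2->3), giving [20, 15, 3].

[20, 15, 3]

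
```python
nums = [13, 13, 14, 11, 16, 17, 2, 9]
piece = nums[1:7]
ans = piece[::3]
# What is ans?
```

nums has length 8. The slice nums[1:7] selects indices [1, 2, 3, 4, 5, 6] (1->13, 2->14, 3->11, 4->16, 5->17, 6->2), giving [13, 14, 11, 16, 17, 2]. So piece = [13, 14, 11, 16, 17, 2]. piece has length 6. The slice piece[::3] selects indices [0, 3] (0->13, 3->16), giving [13, 16].

[13, 16]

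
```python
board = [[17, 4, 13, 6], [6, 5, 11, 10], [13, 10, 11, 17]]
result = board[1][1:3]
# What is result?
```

board[1] = [6, 5, 11, 10]. board[1] has length 4. The slice board[1][1:3] selects indices [1, 2] (1->5, 2->11), giving [5, 11].

[5, 11]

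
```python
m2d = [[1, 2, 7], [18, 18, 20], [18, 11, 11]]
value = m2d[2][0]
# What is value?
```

m2d[2] = [18, 11, 11]. Taking column 0 of that row yields 18.

18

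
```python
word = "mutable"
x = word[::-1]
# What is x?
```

word has length 7. The slice word[::-1] selects indices [6, 5, 4, 3, 2, 1, 0] (6->'e', 5->'l', 4->'b', 3->'a', 2->'t', 1->'u', 0->'m'), giving 'elbatum'.

'elbatum'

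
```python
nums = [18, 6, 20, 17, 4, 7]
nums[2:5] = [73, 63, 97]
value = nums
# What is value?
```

nums starts as [18, 6, 20, 17, 4, 7] (length 6). The slice nums[2:5] covers indices [2, 3, 4] with values [20, 17, 4]. Replacing that slice with [73, 63, 97] (same length) produces [18, 6, 73, 63, 97, 7].

[18, 6, 73, 63, 97, 7]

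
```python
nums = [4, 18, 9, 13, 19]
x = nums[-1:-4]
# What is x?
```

nums has length 5. The slice nums[-1:-4] resolves to an empty index range, so the result is [].

[]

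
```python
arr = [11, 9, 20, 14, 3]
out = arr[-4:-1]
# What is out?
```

arr has length 5. The slice arr[-4:-1] selects indices [1, 2, 3] (1->9, 2->20, 3->14), giving [9, 20, 14].

[9, 20, 14]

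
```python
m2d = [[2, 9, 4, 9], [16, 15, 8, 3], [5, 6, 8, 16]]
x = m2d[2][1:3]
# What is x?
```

m2d[2] = [5, 6, 8, 16]. m2d[2] has length 4. The slice m2d[2][1:3] selects indices [1, 2] (1->6, 2->8), giving [6, 8].

[6, 8]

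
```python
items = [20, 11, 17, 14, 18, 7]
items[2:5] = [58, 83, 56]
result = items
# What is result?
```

items starts as [20, 11, 17, 14, 18, 7] (length 6). The slice items[2:5] covers indices [2, 3, 4] with values [17, 14, 18]. Replacing that slice with [58, 83, 56] (same length) produces [20, 11, 58, 83, 56, 7].

[20, 11, 58, 83, 56, 7]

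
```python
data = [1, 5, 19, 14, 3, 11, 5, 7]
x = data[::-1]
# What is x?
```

data has length 8. The slice data[::-1] selects indices [7, 6, 5, 4, 3, 2, 1, 0] (7->7, 6->5, 5->11, 4->3, 3->14, 2->19, 1->5, 0->1), giving [7, 5, 11, 3, 14, 19, 5, 1].

[7, 5, 11, 3, 14, 19, 5, 1]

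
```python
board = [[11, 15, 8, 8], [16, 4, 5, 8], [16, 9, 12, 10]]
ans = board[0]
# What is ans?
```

board has 3 rows. Row 0 is [11, 15, 8, 8].

[11, 15, 8, 8]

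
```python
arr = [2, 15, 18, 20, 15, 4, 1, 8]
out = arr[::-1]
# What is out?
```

arr has length 8. The slice arr[::-1] selects indices [7, 6, 5, 4, 3, 2, 1, 0] (7->8, 6->1, 5->4, 4->15, 3->20, 2->18, 1->15, 0->2), giving [8, 1, 4, 15, 20, 18, 15, 2].

[8, 1, 4, 15, 20, 18, 15, 2]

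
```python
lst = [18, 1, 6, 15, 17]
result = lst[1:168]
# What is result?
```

lst has length 5. The slice lst[1:168] selects indices [1, 2, 3, 4] (1->1, 2->6, 3->15, 4->17), giving [1, 6, 15, 17].

[1, 6, 15, 17]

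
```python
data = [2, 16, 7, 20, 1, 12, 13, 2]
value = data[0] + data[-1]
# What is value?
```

data has length 8. data[0] = 2.
data has length 8. Negative index -1 maps to positive index 8 + (-1) = 7. data[7] = 2.
Sum: 2 + 2 = 4.

4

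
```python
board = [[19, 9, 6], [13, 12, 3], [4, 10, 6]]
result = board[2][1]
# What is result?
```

board[2] = [4, 10, 6]. Taking column 1 of that row yields 10.

10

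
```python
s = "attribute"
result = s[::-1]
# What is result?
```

s has length 9. The slice s[::-1] selects indices [8, 7, 6, 5, 4, 3, 2, 1, 0] (8->'e', 7->'t', 6->'u', 5->'b', 4->'i', 3->'r', 2->'t', 1->'t', 0->'a'), giving 'etubirtta'.

'etubirtta'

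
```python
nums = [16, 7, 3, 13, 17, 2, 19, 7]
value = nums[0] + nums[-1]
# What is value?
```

nums has length 8. nums[0] = 16.
nums has length 8. Negative index -1 maps to positive index 8 + (-1) = 7. nums[7] = 7.
Sum: 16 + 7 = 23.

23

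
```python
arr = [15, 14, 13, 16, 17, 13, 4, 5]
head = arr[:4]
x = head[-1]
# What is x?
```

arr has length 8. The slice arr[:4] selects indices [0, 1, 2, 3] (0->15, 1->14, 2->13, 3->16), giving [15, 14, 13, 16]. So head = [15, 14, 13, 16]. Then head[-1] = 16.

16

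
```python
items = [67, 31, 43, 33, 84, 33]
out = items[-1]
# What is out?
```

items has length 6. Negative index -1 maps to positive index 6 + (-1) = 5. items[5] = 33.

33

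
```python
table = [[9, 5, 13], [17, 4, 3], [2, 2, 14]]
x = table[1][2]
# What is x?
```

table[1] = [17, 4, 3]. Taking column 2 of that row yields 3.

3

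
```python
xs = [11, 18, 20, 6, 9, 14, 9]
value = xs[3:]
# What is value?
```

xs has length 7. The slice xs[3:] selects indices [3, 4, 5, 6] (3->6, 4->9, 5->14, 6->9), giving [6, 9, 14, 9].

[6, 9, 14, 9]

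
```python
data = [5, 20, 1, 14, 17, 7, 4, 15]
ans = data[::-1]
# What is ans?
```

data has length 8. The slice data[::-1] selects indices [7, 6, 5, 4, 3, 2, 1, 0] (7->15, 6->4, 5->7, 4->17, 3->14, 2->1, 1->20, 0->5), giving [15, 4, 7, 17, 14, 1, 20, 5].

[15, 4, 7, 17, 14, 1, 20, 5]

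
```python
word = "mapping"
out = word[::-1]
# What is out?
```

word has length 7. The slice word[::-1] selects indices [6, 5, 4, 3, 2, 1, 0] (6->'g', 5->'n', 4->'i', 3->'p', 2->'p', 1->'a', 0->'m'), giving 'gnippam'.

'gnippam'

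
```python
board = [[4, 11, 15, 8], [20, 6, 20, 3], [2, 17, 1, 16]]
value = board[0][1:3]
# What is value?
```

board[0] = [4, 11, 15, 8]. board[0] has length 4. The slice board[0][1:3] selects indices [1, 2] (1->11, 2->15), giving [11, 15].

[11, 15]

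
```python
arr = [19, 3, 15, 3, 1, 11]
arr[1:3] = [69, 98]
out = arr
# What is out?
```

arr starts as [19, 3, 15, 3, 1, 11] (length 6). The slice arr[1:3] covers indices [1, 2] with values [3, 15]. Replacing that slice with [69, 98] (same length) produces [19, 69, 98, 3, 1, 11].

[19, 69, 98, 3, 1, 11]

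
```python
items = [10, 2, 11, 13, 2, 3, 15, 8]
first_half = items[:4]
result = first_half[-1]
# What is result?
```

items has length 8. The slice items[:4] selects indices [0, 1, 2, 3] (0->10, 1->2, 2->11, 3->13), giving [10, 2, 11, 13]. So first_half = [10, 2, 11, 13]. Then first_half[-1] = 13.

13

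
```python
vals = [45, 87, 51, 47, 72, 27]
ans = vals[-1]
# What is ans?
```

vals has length 6. Negative index -1 maps to positive index 6 + (-1) = 5. vals[5] = 27.

27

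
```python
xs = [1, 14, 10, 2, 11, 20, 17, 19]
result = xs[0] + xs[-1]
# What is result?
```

xs has length 8. xs[0] = 1.
xs has length 8. Negative index -1 maps to positive index 8 + (-1) = 7. xs[7] = 19.
Sum: 1 + 19 = 20.

20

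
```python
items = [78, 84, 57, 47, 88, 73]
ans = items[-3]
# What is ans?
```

items has length 6. Negative index -3 maps to positive index 6 + (-3) = 3. items[3] = 47.

47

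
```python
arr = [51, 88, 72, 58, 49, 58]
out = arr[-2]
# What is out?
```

arr has length 6. Negative index -2 maps to positive index 6 + (-2) = 4. arr[4] = 49.

49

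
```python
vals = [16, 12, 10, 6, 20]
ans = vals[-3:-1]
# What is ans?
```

vals has length 5. The slice vals[-3:-1] selects indices [2, 3] (2->10, 3->6), giving [10, 6].

[10, 6]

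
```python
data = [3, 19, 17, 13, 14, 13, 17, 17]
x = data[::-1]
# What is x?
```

data has length 8. The slice data[::-1] selects indices [7, 6, 5, 4, 3, 2, 1, 0] (7->17, 6->17, 5->13, 4->14, 3->13, 2->17, 1->19, 0->3), giving [17, 17, 13, 14, 13, 17, 19, 3].

[17, 17, 13, 14, 13, 17, 19, 3]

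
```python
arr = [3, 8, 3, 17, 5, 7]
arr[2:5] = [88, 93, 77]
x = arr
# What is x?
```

arr starts as [3, 8, 3, 17, 5, 7] (length 6). The slice arr[2:5] covers indices [2, 3, 4] with values [3, 17, 5]. Replacing that slice with [88, 93, 77] (same length) produces [3, 8, 88, 93, 77, 7].

[3, 8, 88, 93, 77, 7]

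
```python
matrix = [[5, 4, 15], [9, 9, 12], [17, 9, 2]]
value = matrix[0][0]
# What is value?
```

matrix[0] = [5, 4, 15]. Taking column 0 of that row yields 5.

5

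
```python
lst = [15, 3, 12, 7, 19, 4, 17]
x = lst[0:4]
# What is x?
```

lst has length 7. The slice lst[0:4] selects indices [0, 1, 2, 3] (0->15, 1->3, 2->12, 3->7), giving [15, 3, 12, 7].

[15, 3, 12, 7]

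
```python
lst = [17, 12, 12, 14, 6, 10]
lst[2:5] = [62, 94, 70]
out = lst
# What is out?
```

lst starts as [17, 12, 12, 14, 6, 10] (length 6). The slice lst[2:5] covers indices [2, 3, 4] with values [12, 14, 6]. Replacing that slice with [62, 94, 70] (same length) produces [17, 12, 62, 94, 70, 10].

[17, 12, 62, 94, 70, 10]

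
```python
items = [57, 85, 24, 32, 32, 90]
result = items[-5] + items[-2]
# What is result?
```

items has length 6. Negative index -5 maps to positive index 6 + (-5) = 1. items[1] = 85.
items has length 6. Negative index -2 maps to positive index 6 + (-2) = 4. items[4] = 32.
Sum: 85 + 32 = 117.

117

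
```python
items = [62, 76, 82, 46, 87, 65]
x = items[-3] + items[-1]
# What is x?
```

items has length 6. Negative index -3 maps to positive index 6 + (-3) = 3. items[3] = 46.
items has length 6. Negative index -1 maps to positive index 6 + (-1) = 5. items[5] = 65.
Sum: 46 + 65 = 111.

111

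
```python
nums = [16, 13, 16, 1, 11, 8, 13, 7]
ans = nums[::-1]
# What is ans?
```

nums has length 8. The slice nums[::-1] selects indices [7, 6, 5, 4, 3, 2, 1, 0] (7->7, 6->13, 5->8, 4->11, 3->1, 2->16, 1->13, 0->16), giving [7, 13, 8, 11, 1, 16, 13, 16].

[7, 13, 8, 11, 1, 16, 13, 16]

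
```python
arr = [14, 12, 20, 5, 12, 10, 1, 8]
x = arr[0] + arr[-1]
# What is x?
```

arr has length 8. arr[0] = 14.
arr has length 8. Negative index -1 maps to positive index 8 + (-1) = 7. arr[7] = 8.
Sum: 14 + 8 = 22.

22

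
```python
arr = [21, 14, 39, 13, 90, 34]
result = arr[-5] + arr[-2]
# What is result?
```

arr has length 6. Negative index -5 maps to positive index 6 + (-5) = 1. arr[1] = 14.
arr has length 6. Negative index -2 maps to positive index 6 + (-2) = 4. arr[4] = 90.
Sum: 14 + 90 = 104.

104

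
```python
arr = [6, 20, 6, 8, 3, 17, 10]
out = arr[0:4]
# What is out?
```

arr has length 7. The slice arr[0:4] selects indices [0, 1, 2, 3] (0->6, 1->20, 2->6, 3->8), giving [6, 20, 6, 8].

[6, 20, 6, 8]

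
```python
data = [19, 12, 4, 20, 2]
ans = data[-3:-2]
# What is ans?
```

data has length 5. The slice data[-3:-2] selects indices [2] (2->4), giving [4].

[4]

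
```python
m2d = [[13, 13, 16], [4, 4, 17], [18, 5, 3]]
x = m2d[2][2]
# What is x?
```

m2d[2] = [18, 5, 3]. Taking column 2 of that row yields 3.

3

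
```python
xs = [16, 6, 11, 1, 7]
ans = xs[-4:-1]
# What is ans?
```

xs has length 5. The slice xs[-4:-1] selects indices [1, 2, 3] (1->6, 2->11, 3->1), giving [6, 11, 1].

[6, 11, 1]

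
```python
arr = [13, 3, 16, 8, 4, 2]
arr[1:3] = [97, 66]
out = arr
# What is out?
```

arr starts as [13, 3, 16, 8, 4, 2] (length 6). The slice arr[1:3] covers indices [1, 2] with values [3, 16]. Replacing that slice with [97, 66] (same length) produces [13, 97, 66, 8, 4, 2].

[13, 97, 66, 8, 4, 2]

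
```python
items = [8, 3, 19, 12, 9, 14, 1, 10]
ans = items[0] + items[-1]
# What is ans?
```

items has length 8. items[0] = 8.
items has length 8. Negative index -1 maps to positive index 8 + (-1) = 7. items[7] = 10.
Sum: 8 + 10 = 18.

18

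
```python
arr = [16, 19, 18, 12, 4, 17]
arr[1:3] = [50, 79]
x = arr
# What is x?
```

arr starts as [16, 19, 18, 12, 4, 17] (length 6). The slice arr[1:3] covers indices [1, 2] with values [19, 18]. Replacing that slice with [50, 79] (same length) produces [16, 50, 79, 12, 4, 17].

[16, 50, 79, 12, 4, 17]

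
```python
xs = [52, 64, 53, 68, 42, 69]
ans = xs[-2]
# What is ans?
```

xs has length 6. Negative index -2 maps to positive index 6 + (-2) = 4. xs[4] = 42.

42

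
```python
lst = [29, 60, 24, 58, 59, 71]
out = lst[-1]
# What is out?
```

lst has length 6. Negative index -1 maps to positive index 6 + (-1) = 5. lst[5] = 71.

71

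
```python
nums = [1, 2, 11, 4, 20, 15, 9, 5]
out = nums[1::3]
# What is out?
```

nums has length 8. The slice nums[1::3] selects indices [1, 4, 7] (1->2, 4->20, 7->5), giving [2, 20, 5].

[2, 20, 5]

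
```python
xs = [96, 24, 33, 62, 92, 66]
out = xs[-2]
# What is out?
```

xs has length 6. Negative index -2 maps to positive index 6 + (-2) = 4. xs[4] = 92.

92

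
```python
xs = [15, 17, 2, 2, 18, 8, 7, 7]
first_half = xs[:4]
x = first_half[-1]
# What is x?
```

xs has length 8. The slice xs[:4] selects indices [0, 1, 2, 3] (0->15, 1->17, 2->2, 3->2), giving [15, 17, 2, 2]. So first_half = [15, 17, 2, 2]. Then first_half[-1] = 2.

2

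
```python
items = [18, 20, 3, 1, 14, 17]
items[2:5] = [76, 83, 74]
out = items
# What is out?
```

items starts as [18, 20, 3, 1, 14, 17] (length 6). The slice items[2:5] covers indices [2, 3, 4] with values [3, 1, 14]. Replacing that slice with [76, 83, 74] (same length) produces [18, 20, 76, 83, 74, 17].

[18, 20, 76, 83, 74, 17]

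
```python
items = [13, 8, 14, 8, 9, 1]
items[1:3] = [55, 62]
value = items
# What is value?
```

items starts as [13, 8, 14, 8, 9, 1] (length 6). The slice items[1:3] covers indices [1, 2] with values [8, 14]. Replacing that slice with [55, 62] (same length) produces [13, 55, 62, 8, 9, 1].

[13, 55, 62, 8, 9, 1]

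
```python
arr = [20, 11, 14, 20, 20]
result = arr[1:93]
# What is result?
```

arr has length 5. The slice arr[1:93] selects indices [1, 2, 3, 4] (1->11, 2->14, 3->20, 4->20), giving [11, 14, 20, 20].

[11, 14, 20, 20]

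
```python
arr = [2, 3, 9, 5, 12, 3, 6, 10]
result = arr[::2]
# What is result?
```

arr has length 8. The slice arr[::2] selects indices [0, 2, 4, 6] (0->2, 2->9, 4->12, 6->6), giving [2, 9, 12, 6].

[2, 9, 12, 6]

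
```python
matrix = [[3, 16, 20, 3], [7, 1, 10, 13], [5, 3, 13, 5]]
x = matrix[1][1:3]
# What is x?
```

matrix[1] = [7, 1, 10, 13]. matrix[1] has length 4. The slice matrix[1][1:3] selects indices [1, 2] (1->1, 2->10), giving [1, 10].

[1, 10]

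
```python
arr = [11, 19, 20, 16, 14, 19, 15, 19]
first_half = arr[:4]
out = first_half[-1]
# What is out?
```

arr has length 8. The slice arr[:4] selects indices [0, 1, 2, 3] (0->11, 1->19, 2->20, 3->16), giving [11, 19, 20, 16]. So first_half = [11, 19, 20, 16]. Then first_half[-1] = 16.

16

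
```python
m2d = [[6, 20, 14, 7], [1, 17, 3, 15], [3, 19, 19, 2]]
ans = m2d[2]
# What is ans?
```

m2d has 3 rows. Row 2 is [3, 19, 19, 2].

[3, 19, 19, 2]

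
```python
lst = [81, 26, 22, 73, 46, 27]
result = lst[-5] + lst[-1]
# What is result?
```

lst has length 6. Negative index -5 maps to positive index 6 + (-5) = 1. lst[1] = 26.
lst has length 6. Negative index -1 maps to positive index 6 + (-1) = 5. lst[5] = 27.
Sum: 26 + 27 = 53.

53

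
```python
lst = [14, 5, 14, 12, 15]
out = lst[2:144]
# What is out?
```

lst has length 5. The slice lst[2:144] selects indices [2, 3, 4] (2->14, 3->12, 4->15), giving [14, 12, 15].

[14, 12, 15]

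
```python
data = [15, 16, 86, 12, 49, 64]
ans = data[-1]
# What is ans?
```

data has length 6. Negative index -1 maps to positive index 6 + (-1) = 5. data[5] = 64.

64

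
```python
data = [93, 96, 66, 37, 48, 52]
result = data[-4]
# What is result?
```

data has length 6. Negative index -4 maps to positive index 6 + (-4) = 2. data[2] = 66.

66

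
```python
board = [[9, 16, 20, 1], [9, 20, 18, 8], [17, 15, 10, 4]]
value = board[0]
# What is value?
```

board has 3 rows. Row 0 is [9, 16, 20, 1].

[9, 16, 20, 1]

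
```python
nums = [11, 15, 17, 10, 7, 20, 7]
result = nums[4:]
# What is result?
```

nums has length 7. The slice nums[4:] selects indices [4, 5, 6] (4->7, 5->20, 6->7), giving [7, 20, 7].

[7, 20, 7]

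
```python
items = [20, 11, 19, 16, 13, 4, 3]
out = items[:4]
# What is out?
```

items has length 7. The slice items[:4] selects indices [0, 1, 2, 3] (0->20, 1->11, 2->19, 3->16), giving [20, 11, 19, 16].

[20, 11, 19, 16]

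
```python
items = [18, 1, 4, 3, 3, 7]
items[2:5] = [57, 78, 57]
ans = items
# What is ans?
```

items starts as [18, 1, 4, 3, 3, 7] (length 6). The slice items[2:5] covers indices [2, 3, 4] with values [4, 3, 3]. Replacing that slice with [57, 78, 57] (same length) produces [18, 1, 57, 78, 57, 7].

[18, 1, 57, 78, 57, 7]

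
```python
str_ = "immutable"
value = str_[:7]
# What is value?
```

str_ has length 9. The slice str_[:7] selects indices [0, 1, 2, 3, 4, 5, 6] (0->'i', 1->'m', 2->'m', 3->'u', 4->'t', 5->'a', 6->'b'), giving 'immutab'.

'immutab'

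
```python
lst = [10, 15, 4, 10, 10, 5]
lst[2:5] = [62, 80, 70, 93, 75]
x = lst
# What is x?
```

lst starts as [10, 15, 4, 10, 10, 5] (length 6). The slice lst[2:5] covers indices [2, 3, 4] with values [4, 10, 10]. Replacing that slice with [62, 80, 70, 93, 75] (different length) produces [10, 15, 62, 80, 70, 93, 75, 5].

[10, 15, 62, 80, 70, 93, 75, 5]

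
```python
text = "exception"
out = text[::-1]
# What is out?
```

text has length 9. The slice text[::-1] selects indices [8, 7, 6, 5, 4, 3, 2, 1, 0] (8->'n', 7->'o', 6->'i', 5->'t', 4->'p', 3->'e', 2->'c', 1->'x', 0->'e'), giving 'noitpecxe'.

'noitpecxe'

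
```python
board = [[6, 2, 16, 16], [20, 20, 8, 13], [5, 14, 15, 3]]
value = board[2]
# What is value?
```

board has 3 rows. Row 2 is [5, 14, 15, 3].

[5, 14, 15, 3]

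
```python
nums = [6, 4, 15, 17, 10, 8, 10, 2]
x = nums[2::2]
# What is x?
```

nums has length 8. The slice nums[2::2] selects indices [2, 4, 6] (2->15, 4->10, 6->10), giving [15, 10, 10].

[15, 10, 10]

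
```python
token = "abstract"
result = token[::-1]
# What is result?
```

token has length 8. The slice token[::-1] selects indices [7, 6, 5, 4, 3, 2, 1, 0] (7->'t', 6->'c', 5->'a', 4->'r', 3->'t', 2->'s', 1->'b', 0->'a'), giving 'tcartsba'.

'tcartsba'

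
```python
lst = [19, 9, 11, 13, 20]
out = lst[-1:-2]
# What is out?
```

lst has length 5. The slice lst[-1:-2] resolves to an empty index range, so the result is [].

[]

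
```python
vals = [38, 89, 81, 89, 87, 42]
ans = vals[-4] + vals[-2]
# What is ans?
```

vals has length 6. Negative index -4 maps to positive index 6 + (-4) = 2. vals[2] = 81.
vals has length 6. Negative index -2 maps to positive index 6 + (-2) = 4. vals[4] = 87.
Sum: 81 + 87 = 168.

168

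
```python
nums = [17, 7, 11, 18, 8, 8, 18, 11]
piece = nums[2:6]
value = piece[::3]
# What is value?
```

nums has length 8. The slice nums[2:6] selects indices [2, 3, 4, 5] (2->11, 3->18, 4->8, 5->8), giving [11, 18, 8, 8]. So piece = [11, 18, 8, 8]. piece has length 4. The slice piece[::3] selects indices [0, 3] (0->11, 3->8), giving [11, 8].

[11, 8]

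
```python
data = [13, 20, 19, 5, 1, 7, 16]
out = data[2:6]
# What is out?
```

data has length 7. The slice data[2:6] selects indices [2, 3, 4, 5] (2->19, 3->5, 4->1, 5->7), giving [19, 5, 1, 7].

[19, 5, 1, 7]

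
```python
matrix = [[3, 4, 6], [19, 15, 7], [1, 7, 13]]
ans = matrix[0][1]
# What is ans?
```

matrix[0] = [3, 4, 6]. Taking column 1 of that row yields 4.

4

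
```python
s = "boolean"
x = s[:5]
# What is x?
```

s has length 7. The slice s[:5] selects indices [0, 1, 2, 3, 4] (0->'b', 1->'o', 2->'o', 3->'l', 4->'e'), giving 'boole'.

'boole'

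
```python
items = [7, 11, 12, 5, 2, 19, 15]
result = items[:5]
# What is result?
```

items has length 7. The slice items[:5] selects indices [0, 1, 2, 3, 4] (0->7, 1->11, 2->12, 3->5, 4->2), giving [7, 11, 12, 5, 2].

[7, 11, 12, 5, 2]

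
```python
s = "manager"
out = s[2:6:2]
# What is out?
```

s has length 7. The slice s[2:6:2] selects indices [2, 4] (2->'n', 4->'g'), giving 'ng'.

'ng'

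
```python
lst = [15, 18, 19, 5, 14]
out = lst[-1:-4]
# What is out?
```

lst has length 5. The slice lst[-1:-4] resolves to an empty index range, so the result is [].

[]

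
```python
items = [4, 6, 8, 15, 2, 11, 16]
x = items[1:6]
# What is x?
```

items has length 7. The slice items[1:6] selects indices [1, 2, 3, 4, 5] (1->6, 2->8, 3->15, 4->2, 5->11), giving [6, 8, 15, 2, 11].

[6, 8, 15, 2, 11]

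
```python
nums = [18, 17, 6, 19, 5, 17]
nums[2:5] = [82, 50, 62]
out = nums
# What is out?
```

nums starts as [18, 17, 6, 19, 5, 17] (length 6). The slice nums[2:5] covers indices [2, 3, 4] with values [6, 19, 5]. Replacing that slice with [82, 50, 62] (same length) produces [18, 17, 82, 50, 62, 17].

[18, 17, 82, 50, 62, 17]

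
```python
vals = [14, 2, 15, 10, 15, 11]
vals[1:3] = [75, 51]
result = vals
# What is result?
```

vals starts as [14, 2, 15, 10, 15, 11] (length 6). The slice vals[1:3] covers indices [1, 2] with values [2, 15]. Replacing that slice with [75, 51] (same length) produces [14, 75, 51, 10, 15, 11].

[14, 75, 51, 10, 15, 11]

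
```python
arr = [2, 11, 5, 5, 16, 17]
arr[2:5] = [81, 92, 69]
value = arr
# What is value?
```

arr starts as [2, 11, 5, 5, 16, 17] (length 6). The slice arr[2:5] covers indices [2, 3, 4] with values [5, 5, 16]. Replacing that slice with [81, 92, 69] (same length) produces [2, 11, 81, 92, 69, 17].

[2, 11, 81, 92, 69, 17]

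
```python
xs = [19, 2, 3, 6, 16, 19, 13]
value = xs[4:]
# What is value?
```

xs has length 7. The slice xs[4:] selects indices [4, 5, 6] (4->16, 5->19, 6->13), giving [16, 19, 13].

[16, 19, 13]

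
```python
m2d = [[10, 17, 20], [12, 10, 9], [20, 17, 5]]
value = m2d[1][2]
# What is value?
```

m2d[1] = [12, 10, 9]. Taking column 2 of that row yields 9.

9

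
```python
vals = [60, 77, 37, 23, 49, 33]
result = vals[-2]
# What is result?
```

vals has length 6. Negative index -2 maps to positive index 6 + (-2) = 4. vals[4] = 49.

49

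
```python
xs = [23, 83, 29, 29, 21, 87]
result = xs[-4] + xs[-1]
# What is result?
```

xs has length 6. Negative index -4 maps to positive index 6 + (-4) = 2. xs[2] = 29.
xs has length 6. Negative index -1 maps to positive index 6 + (-1) = 5. xs[5] = 87.
Sum: 29 + 87 = 116.

116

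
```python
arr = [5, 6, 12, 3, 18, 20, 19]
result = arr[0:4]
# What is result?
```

arr has length 7. The slice arr[0:4] selects indices [0, 1, 2, 3] (0->5, 1->6, 2->12, 3->3), giving [5, 6, 12, 3].

[5, 6, 12, 3]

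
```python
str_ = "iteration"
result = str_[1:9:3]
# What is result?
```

str_ has length 9. The slice str_[1:9:3] selects indices [1, 4, 7] (1->'t', 4->'a', 7->'o'), giving 'tao'.

'tao'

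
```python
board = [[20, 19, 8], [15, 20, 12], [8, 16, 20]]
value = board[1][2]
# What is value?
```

board[1] = [15, 20, 12]. Taking column 2 of that row yields 12.

12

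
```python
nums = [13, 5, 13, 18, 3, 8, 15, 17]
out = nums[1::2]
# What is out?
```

nums has length 8. The slice nums[1::2] selects indices [1, 3, 5, 7] (1->5, 3->18, 5->8, 7->17), giving [5, 18, 8, 17].

[5, 18, 8, 17]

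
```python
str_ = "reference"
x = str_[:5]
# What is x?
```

str_ has length 9. The slice str_[:5] selects indices [0, 1, 2, 3, 4] (0->'r', 1->'e', 2->'f', 3->'e', 4->'r'), giving 'refer'.

'refer'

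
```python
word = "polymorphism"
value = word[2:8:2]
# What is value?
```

word has length 12. The slice word[2:8:2] selects indices [2, 4, 6] (2->'l', 4->'m', 6->'r'), giving 'lmr'.

'lmr'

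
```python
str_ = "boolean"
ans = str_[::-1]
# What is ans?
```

str_ has length 7. The slice str_[::-1] selects indices [6, 5, 4, 3, 2, 1, 0] (6->'n', 5->'a', 4->'e', 3->'l', 2->'o', 1->'o', 0->'b'), giving 'naeloob'.

'naeloob'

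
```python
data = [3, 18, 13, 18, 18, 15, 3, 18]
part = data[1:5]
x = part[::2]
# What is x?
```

data has length 8. The slice data[1:5] selects indices [1, 2, 3, 4] (1->18, 2->13, 3->18, 4->18), giving [18, 13, 18, 18]. So part = [18, 13, 18, 18]. part has length 4. The slice part[::2] selects indices [0, 2] (0->18, 2->18), giving [18, 18].

[18, 18]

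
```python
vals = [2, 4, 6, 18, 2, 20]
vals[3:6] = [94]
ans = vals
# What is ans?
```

vals starts as [2, 4, 6, 18, 2, 20] (length 6). The slice vals[3:6] covers indices [3, 4, 5] with values [18, 2, 20]. Replacing that slice with [94] (different length) produces [2, 4, 6, 94].

[2, 4, 6, 94]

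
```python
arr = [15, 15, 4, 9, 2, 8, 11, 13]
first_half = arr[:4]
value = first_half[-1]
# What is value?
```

arr has length 8. The slice arr[:4] selects indices [0, 1, 2, 3] (0->15, 1->15, 2->4, 3->9), giving [15, 15, 4, 9]. So first_half = [15, 15, 4, 9]. Then first_half[-1] = 9.

9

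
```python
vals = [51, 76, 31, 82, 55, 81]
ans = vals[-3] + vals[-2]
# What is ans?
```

vals has length 6. Negative index -3 maps to positive index 6 + (-3) = 3. vals[3] = 82.
vals has length 6. Negative index -2 maps to positive index 6 + (-2) = 4. vals[4] = 55.
Sum: 82 + 55 = 137.

137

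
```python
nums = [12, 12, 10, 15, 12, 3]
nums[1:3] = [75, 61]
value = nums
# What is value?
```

nums starts as [12, 12, 10, 15, 12, 3] (length 6). The slice nums[1:3] covers indices [1, 2] with values [12, 10]. Replacing that slice with [75, 61] (same length) produces [12, 75, 61, 15, 12, 3].

[12, 75, 61, 15, 12, 3]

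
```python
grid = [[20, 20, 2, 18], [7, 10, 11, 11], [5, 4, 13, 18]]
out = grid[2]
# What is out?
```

grid has 3 rows. Row 2 is [5, 4, 13, 18].

[5, 4, 13, 18]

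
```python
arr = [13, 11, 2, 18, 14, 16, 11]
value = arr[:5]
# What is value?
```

arr has length 7. The slice arr[:5] selects indices [0, 1, 2, 3, 4] (0->13, 1->11, 2->2, 3->18, 4->14), giving [13, 11, 2, 18, 14].

[13, 11, 2, 18, 14]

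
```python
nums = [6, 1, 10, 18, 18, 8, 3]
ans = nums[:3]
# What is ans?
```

nums has length 7. The slice nums[:3] selects indices [0, 1, 2] (0->6, 1->1, 2->10), giving [6, 1, 10].

[6, 1, 10]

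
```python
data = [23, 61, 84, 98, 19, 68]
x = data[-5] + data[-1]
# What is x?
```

data has length 6. Negative index -5 maps to positive index 6 + (-5) = 1. data[1] = 61.
data has length 6. Negative index -1 maps to positive index 6 + (-1) = 5. data[5] = 68.
Sum: 61 + 68 = 129.

129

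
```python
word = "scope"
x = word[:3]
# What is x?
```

word has length 5. The slice word[:3] selects indices [0, 1, 2] (0->'s', 1->'c', 2->'o'), giving 'sco'.

'sco'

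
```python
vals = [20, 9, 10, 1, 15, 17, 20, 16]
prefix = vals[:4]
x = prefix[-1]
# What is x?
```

vals has length 8. The slice vals[:4] selects indices [0, 1, 2, 3] (0->20, 1->9, 2->10, 3->1), giving [20, 9, 10, 1]. So prefix = [20, 9, 10, 1]. Then prefix[-1] = 1.

1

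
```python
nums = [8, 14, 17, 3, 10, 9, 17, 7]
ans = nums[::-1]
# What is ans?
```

nums has length 8. The slice nums[::-1] selects indices [7, 6, 5, 4, 3, 2, 1, 0] (7->7, 6->17, 5->9, 4->10, 3->3, 2->17, 1->14, 0->8), giving [7, 17, 9, 10, 3, 17, 14, 8].

[7, 17, 9, 10, 3, 17, 14, 8]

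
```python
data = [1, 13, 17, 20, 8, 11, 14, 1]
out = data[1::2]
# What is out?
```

data has length 8. The slice data[1::2] selects indices [1, 3, 5, 7] (1->13, 3->20, 5->11, 7->1), giving [13, 20, 11, 1].

[13, 20, 11, 1]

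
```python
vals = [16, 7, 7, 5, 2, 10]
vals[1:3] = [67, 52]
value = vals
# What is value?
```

vals starts as [16, 7, 7, 5, 2, 10] (length 6). The slice vals[1:3] covers indices [1, 2] with values [7, 7]. Replacing that slice with [67, 52] (same length) produces [16, 67, 52, 5, 2, 10].

[16, 67, 52, 5, 2, 10]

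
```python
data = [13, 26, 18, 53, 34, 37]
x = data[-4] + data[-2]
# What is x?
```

data has length 6. Negative index -4 maps to positive index 6 + (-4) = 2. data[2] = 18.
data has length 6. Negative index -2 maps to positive index 6 + (-2) = 4. data[4] = 34.
Sum: 18 + 34 = 52.

52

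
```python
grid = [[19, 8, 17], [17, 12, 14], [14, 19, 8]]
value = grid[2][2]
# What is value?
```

grid[2] = [14, 19, 8]. Taking column 2 of that row yields 8.

8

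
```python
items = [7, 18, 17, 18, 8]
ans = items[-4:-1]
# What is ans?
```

items has length 5. The slice items[-4:-1] selects indices [1, 2, 3] (1->18, 2->17, 3->18), giving [18, 17, 18].

[18, 17, 18]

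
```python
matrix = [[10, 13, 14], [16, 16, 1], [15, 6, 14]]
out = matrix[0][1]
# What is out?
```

matrix[0] = [10, 13, 14]. Taking column 1 of that row yields 13.

13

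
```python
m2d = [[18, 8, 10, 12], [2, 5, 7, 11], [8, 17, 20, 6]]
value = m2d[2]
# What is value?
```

m2d has 3 rows. Row 2 is [8, 17, 20, 6].

[8, 17, 20, 6]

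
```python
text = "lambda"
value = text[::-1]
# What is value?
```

text has length 6. The slice text[::-1] selects indices [5, 4, 3, 2, 1, 0] (5->'a', 4->'d', 3->'b', 2->'m', 1->'a', 0->'l'), giving 'adbmal'.

'adbmal'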